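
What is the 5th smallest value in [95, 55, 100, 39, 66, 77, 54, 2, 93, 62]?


Sort ascending: [2, 39, 54, 55, 62, 66, 77, 93, 95, 100]
The 5th element (1-indexed) is at index 4.
Value = 62
Final answer: 62


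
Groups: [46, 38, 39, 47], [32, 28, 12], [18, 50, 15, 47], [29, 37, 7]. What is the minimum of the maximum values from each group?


Find max of each group:
  Group 1: [46, 38, 39, 47] -> max = 47
  Group 2: [32, 28, 12] -> max = 32
  Group 3: [18, 50, 15, 47] -> max = 50
  Group 4: [29, 37, 7] -> max = 37
Maxes: [47, 32, 50, 37]
Minimum of maxes = 32
Final answer: 32


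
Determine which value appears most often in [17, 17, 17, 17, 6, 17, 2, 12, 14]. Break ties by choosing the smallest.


Count the frequency of each value:
  2 appears 1 time(s)
  6 appears 1 time(s)
  12 appears 1 time(s)
  14 appears 1 time(s)
  17 appears 5 time(s)
Maximum frequency is 5.
Only 17 reaches that frequency, so it is the mode.
Final answer: 17


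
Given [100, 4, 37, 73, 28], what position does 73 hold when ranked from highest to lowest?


Sort descending: [100, 73, 37, 28, 4]
Find 73 in the sorted list.
73 is at position 2.
Final answer: 2


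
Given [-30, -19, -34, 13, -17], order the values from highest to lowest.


Original list: [-30, -19, -34, 13, -17]
Repeatedly take the largest remaining element:
  Remaining [-30, -19, -34, 13, -17] -> largest is 13
  Remaining [-30, -19, -34, -17] -> largest is -17
  Remaining [-30, -19, -34] -> largest is -19
  Remaining [-30, -34] -> largest is -30
  Remaining [-34] -> largest is -34
Collecting the picks in order gives the descending list.
Final answer: [13, -17, -19, -30, -34]


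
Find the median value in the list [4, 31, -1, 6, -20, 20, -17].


First, sort the list: [-20, -17, -1, 4, 6, 20, 31]
The list has 7 elements (odd count).
The middle index is 3 (0-based), and the element there is 4.
Final answer: 4


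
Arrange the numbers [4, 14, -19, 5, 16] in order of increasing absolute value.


Compute absolute values:
  |4| = 4
  |14| = 14
  |-19| = 19
  |5| = 5
  |16| = 16
Absolute values in increasing order: 4 < 5 < 14 < 16 < 19
Listing the original numbers in that order gives the answer.
Final answer: [4, 5, 14, 16, -19]


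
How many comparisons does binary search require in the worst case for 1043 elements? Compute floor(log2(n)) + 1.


Binary search halves the search space each step.
Maximum comparisons = floor(log2(1043)) + 1
log2(1043) = 10.0265
floor(log2(1043)) = 10, so 10 + 1 = 11
Final answer: 11


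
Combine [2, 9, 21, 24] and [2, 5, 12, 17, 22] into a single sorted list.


List A: [2, 9, 21, 24]
List B: [2, 5, 12, 17, 22]
Repeatedly compare the front elements and take the smaller:
  2 vs 2 -> take 2
  9 vs 2 -> take 2
  9 vs 5 -> take 5
  9 vs 12 -> take 9
  21 vs 12 -> take 12
  21 vs 17 -> take 17
  21 vs 22 -> take 21
  24 vs 22 -> take 22
  B is exhausted; append the rest of A: [24]
Final answer: [2, 2, 5, 9, 12, 17, 21, 22, 24]


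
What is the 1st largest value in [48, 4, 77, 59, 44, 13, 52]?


Sort descending: [77, 59, 52, 48, 44, 13, 4]
The 1st element (1-indexed) is at index 0.
Value = 77
Final answer: 77


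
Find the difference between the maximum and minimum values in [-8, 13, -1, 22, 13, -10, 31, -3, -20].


Maximum value: 31
Minimum value: -20
Range = 31 - (-20) = 51
Final answer: 51


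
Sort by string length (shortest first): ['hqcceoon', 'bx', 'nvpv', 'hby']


Compute lengths:
  'hqcceoon' has length 8
  'bx' has length 2
  'nvpv' has length 4
  'hby' has length 3
Lengths in increasing order: 2 < 3 < 4 < 8
Listing the words in that order gives the answer.
Final answer: ['bx', 'hby', 'nvpv', 'hqcceoon']


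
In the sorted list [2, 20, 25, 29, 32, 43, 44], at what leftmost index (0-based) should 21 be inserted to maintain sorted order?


List is sorted: [2, 20, 25, 29, 32, 43, 44]
We need the leftmost position where 21 can be inserted, i.e. the first index whose element is >= 21 (or the end of the list if none is).
Binary search with low=0, high=7 (0-based indices):
  low=0, high=7, mid=3: a[3]=29 >= 21, so high = 3
  low=0, high=3, mid=1: a[1]=20 < 21, so low = 2
  low=2, high=3, mid=2: a[2]=25 >= 21, so high = 2
Now low = high = 2, so the insertion index is 2.
Final answer: 2


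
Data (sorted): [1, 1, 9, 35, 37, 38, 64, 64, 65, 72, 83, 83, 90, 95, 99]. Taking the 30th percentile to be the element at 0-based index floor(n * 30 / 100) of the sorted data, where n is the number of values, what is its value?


The dataset has n = 15 elements.
Index = floor(15 * 30 / 100) = floor(450 / 100) = floor(4.5) = 4
Counting from index 0 in the sorted data, the element at index 4 is 37.
Final answer: 37


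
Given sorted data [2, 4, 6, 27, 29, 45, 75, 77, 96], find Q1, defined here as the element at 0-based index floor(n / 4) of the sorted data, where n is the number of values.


The list has n = 9 elements.
Q1 index = floor(9 / 4) = floor(2.25) = 2
Counting from index 0 in the sorted data, the element at index 2 is 6.
Final answer: 6


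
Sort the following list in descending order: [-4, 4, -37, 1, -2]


Original list: [-4, 4, -37, 1, -2]
Repeatedly take the largest remaining element:
  Remaining [-4, 4, -37, 1, -2] -> largest is 4
  Remaining [-4, -37, 1, -2] -> largest is 1
  Remaining [-4, -37, -2] -> largest is -2
  Remaining [-4, -37] -> largest is -4
  Remaining [-37] -> largest is -37
Collecting the picks in order gives the descending list.
Final answer: [4, 1, -2, -4, -37]


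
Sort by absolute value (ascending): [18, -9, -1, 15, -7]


Compute absolute values:
  |18| = 18
  |-9| = 9
  |-1| = 1
  |15| = 15
  |-7| = 7
Absolute values in increasing order: 1 < 7 < 9 < 15 < 18
Listing the original numbers in that order gives the answer.
Final answer: [-1, -7, -9, 15, 18]


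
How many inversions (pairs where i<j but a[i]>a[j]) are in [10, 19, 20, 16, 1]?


For each element, count the later elements that are smaller than it:
  10 (index 0): smaller elements after it = [1] -> 1
  19 (index 1): smaller elements after it = [16, 1] -> 2
  20 (index 2): smaller elements after it = [16, 1] -> 2
  16 (index 3): smaller elements after it = [1] -> 1
Total inversions = 1 + 2 + 2 + 1 = 6
Final answer: 6


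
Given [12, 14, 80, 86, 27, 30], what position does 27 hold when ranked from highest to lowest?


Sort descending: [86, 80, 30, 27, 14, 12]
Find 27 in the sorted list.
27 is at position 4.
Final answer: 4


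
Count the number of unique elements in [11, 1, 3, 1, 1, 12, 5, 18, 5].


List all unique values:
Distinct values: [1, 3, 5, 11, 12, 18]
Count = 6
Final answer: 6


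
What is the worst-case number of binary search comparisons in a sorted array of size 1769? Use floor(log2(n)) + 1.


Binary search halves the search space each step.
Maximum comparisons = floor(log2(1769)) + 1
log2(1769) = 10.7887
floor(log2(1769)) = 10, so 10 + 1 = 11
Final answer: 11


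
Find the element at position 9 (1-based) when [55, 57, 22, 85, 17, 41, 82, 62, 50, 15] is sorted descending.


Sort descending: [85, 82, 62, 57, 55, 50, 41, 22, 17, 15]
The 9th element (1-indexed) is at index 8.
Value = 17
Final answer: 17


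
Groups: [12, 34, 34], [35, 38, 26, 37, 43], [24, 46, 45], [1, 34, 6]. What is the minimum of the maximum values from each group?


Find max of each group:
  Group 1: [12, 34, 34] -> max = 34
  Group 2: [35, 38, 26, 37, 43] -> max = 43
  Group 3: [24, 46, 45] -> max = 46
  Group 4: [1, 34, 6] -> max = 34
Maxes: [34, 43, 46, 34]
Minimum of maxes = 34
Final answer: 34


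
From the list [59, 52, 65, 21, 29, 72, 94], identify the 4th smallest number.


Sort ascending: [21, 29, 52, 59, 65, 72, 94]
The 4th element (1-indexed) is at index 3.
Value = 59
Final answer: 59


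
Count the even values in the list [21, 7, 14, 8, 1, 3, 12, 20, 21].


Check each element:
  21 is odd
  7 is odd
  14 is even
  8 is even
  1 is odd
  3 is odd
  12 is even
  20 is even
  21 is odd
Evens: [14, 8, 12, 20]
Count of evens = 4
Final answer: 4


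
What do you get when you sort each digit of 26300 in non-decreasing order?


The number 26300 has digits: 2, 6, 3, 0, 0
Sorted: 0, 0, 2, 3, 6
Joining the sorted digits gives the result.
Final answer: 00236


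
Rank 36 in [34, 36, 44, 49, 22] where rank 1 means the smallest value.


Sort ascending: [22, 34, 36, 44, 49]
Find 36 in the sorted list.
36 is at position 3 (1-indexed).
Final answer: 3


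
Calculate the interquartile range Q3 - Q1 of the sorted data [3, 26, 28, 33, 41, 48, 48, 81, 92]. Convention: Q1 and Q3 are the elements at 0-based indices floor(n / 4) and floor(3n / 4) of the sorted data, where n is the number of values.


The data has n = 9 elements.
Q1 index = floor(9 / 4) = floor(2.25) = 2; Q3 index = floor(3 * 9 / 4) = floor(6.75) = 6
Q1 = element at index 2 = 28
Q3 = element at index 6 = 48
IQR = 48 - 28 = 20
Final answer: 20


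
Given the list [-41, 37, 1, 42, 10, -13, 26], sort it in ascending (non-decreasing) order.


Original list: [-41, 37, 1, 42, 10, -13, 26]
Repeatedly take the smallest remaining element:
  Remaining [-41, 37, 1, 42, 10, -13, 26] -> smallest is -41
  Remaining [37, 1, 42, 10, -13, 26] -> smallest is -13
  Remaining [37, 1, 42, 10, 26] -> smallest is 1
  Remaining [37, 42, 10, 26] -> smallest is 10
  Remaining [37, 42, 26] -> smallest is 26
  Remaining [37, 42] -> smallest is 37
  Remaining [42] -> smallest is 42
Collecting the picks in order gives the sorted list.
Final answer: [-41, -13, 1, 10, 26, 37, 42]


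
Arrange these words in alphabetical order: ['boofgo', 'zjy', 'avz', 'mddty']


Compare strings character by character (the first differing letter decides):
  'avz' < 'boofgo' since 'a' < 'b' at position 1
  'boofgo' < 'mddty' since 'b' < 'm' at position 1
  'mddty' < 'zjy' since 'm' < 'z' at position 1
Chaining these comparisons gives the alphabetical order.
Final answer: ['avz', 'boofgo', 'mddty', 'zjy']


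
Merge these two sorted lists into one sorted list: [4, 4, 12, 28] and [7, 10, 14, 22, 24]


List A: [4, 4, 12, 28]
List B: [7, 10, 14, 22, 24]
Repeatedly compare the front elements and take the smaller:
  4 vs 7 -> take 4
  4 vs 7 -> take 4
  12 vs 7 -> take 7
  12 vs 10 -> take 10
  12 vs 14 -> take 12
  28 vs 14 -> take 14
  28 vs 22 -> take 22
  28 vs 24 -> take 24
  B is exhausted; append the rest of A: [28]
Final answer: [4, 4, 7, 10, 12, 14, 22, 24, 28]


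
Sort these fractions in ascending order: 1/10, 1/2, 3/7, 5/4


Convert to decimal for comparison:
  1/10 = 0.1
  1/2 = 0.5
  3/7 = 0.4286
  5/4 = 1.25
Decimals in increasing order: 0.1 < 0.4286 < 0.5 < 1.25
Writing each back as its fraction gives the sorted order.
Final answer: 1/10, 3/7, 1/2, 5/4


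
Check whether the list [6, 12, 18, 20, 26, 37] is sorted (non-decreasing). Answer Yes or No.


Check consecutive pairs:
  6 <= 12? True
  12 <= 18? True
  18 <= 20? True
  20 <= 26? True
  26 <= 37? True
Every consecutive pair is in order, so the list is non-decreasing.
Final answer: Yes


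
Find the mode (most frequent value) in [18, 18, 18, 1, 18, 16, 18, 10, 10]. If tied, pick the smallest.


Count the frequency of each value:
  1 appears 1 time(s)
  10 appears 2 time(s)
  16 appears 1 time(s)
  18 appears 5 time(s)
Maximum frequency is 5.
Only 18 reaches that frequency, so it is the mode.
Final answer: 18


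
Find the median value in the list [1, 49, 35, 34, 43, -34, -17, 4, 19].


First, sort the list: [-34, -17, 1, 4, 19, 34, 35, 43, 49]
The list has 9 elements (odd count).
The middle index is 4 (0-based), and the element there is 19.
Final answer: 19


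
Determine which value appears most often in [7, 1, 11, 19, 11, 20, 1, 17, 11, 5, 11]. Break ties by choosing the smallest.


Count the frequency of each value:
  1 appears 2 time(s)
  5 appears 1 time(s)
  7 appears 1 time(s)
  11 appears 4 time(s)
  17 appears 1 time(s)
  19 appears 1 time(s)
  20 appears 1 time(s)
Maximum frequency is 4.
Only 11 reaches that frequency, so it is the mode.
Final answer: 11


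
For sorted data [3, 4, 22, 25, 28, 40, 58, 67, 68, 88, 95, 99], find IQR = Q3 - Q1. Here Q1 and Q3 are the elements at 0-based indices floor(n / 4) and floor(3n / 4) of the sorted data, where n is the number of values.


The data has n = 12 elements.
Q1 index = floor(12 / 4) = floor(3) = 3; Q3 index = floor(3 * 12 / 4) = floor(9) = 9
Q1 = element at index 3 = 25
Q3 = element at index 9 = 88
IQR = 88 - 25 = 63
Final answer: 63


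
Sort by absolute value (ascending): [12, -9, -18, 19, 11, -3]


Compute absolute values:
  |12| = 12
  |-9| = 9
  |-18| = 18
  |19| = 19
  |11| = 11
  |-3| = 3
Absolute values in increasing order: 3 < 9 < 11 < 12 < 18 < 19
Listing the original numbers in that order gives the answer.
Final answer: [-3, -9, 11, 12, -18, 19]


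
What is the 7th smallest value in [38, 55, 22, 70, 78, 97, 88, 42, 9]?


Sort ascending: [9, 22, 38, 42, 55, 70, 78, 88, 97]
The 7th element (1-indexed) is at index 6.
Value = 78
Final answer: 78


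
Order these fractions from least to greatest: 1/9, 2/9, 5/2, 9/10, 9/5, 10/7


Convert to decimal for comparison:
  1/9 = 0.1111
  2/9 = 0.2222
  5/2 = 2.5
  9/10 = 0.9
  9/5 = 1.8
  10/7 = 1.4286
Decimals in increasing order: 0.1111 < 0.2222 < 0.9 < 1.4286 < 1.8 < 2.5
Writing each back as its fraction gives the sorted order.
Final answer: 1/9, 2/9, 9/10, 10/7, 9/5, 5/2


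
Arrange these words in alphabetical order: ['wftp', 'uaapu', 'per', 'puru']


Compare strings character by character (the first differing letter decides):
  'per' < 'puru' since 'e' < 'u' at position 2
  'puru' < 'uaapu' since 'p' < 'u' at position 1
  'uaapu' < 'wftp' since 'u' < 'w' at position 1
Chaining these comparisons gives the alphabetical order.
Final answer: ['per', 'puru', 'uaapu', 'wftp']


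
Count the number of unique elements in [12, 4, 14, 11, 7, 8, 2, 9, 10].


List all unique values:
Distinct values: [2, 4, 7, 8, 9, 10, 11, 12, 14]
Count = 9
Final answer: 9


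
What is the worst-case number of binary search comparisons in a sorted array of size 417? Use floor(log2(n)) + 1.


Binary search halves the search space each step.
Maximum comparisons = floor(log2(417)) + 1
log2(417) = 8.7039
floor(log2(417)) = 8, so 8 + 1 = 9
Final answer: 9


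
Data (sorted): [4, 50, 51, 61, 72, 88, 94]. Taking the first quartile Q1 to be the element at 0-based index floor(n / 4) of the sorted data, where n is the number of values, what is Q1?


The list has n = 7 elements.
Q1 index = floor(7 / 4) = floor(1.75) = 1
Counting from index 0 in the sorted data, the element at index 1 is 50.
Final answer: 50


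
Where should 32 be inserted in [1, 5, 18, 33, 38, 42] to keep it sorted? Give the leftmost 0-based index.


List is sorted: [1, 5, 18, 33, 38, 42]
We need the leftmost position where 32 can be inserted, i.e. the first index whose element is >= 32 (or the end of the list if none is).
Binary search with low=0, high=6 (0-based indices):
  low=0, high=6, mid=3: a[3]=33 >= 32, so high = 3
  low=0, high=3, mid=1: a[1]=5 < 32, so low = 2
  low=2, high=3, mid=2: a[2]=18 < 32, so low = 3
Now low = high = 3, so the insertion index is 3.
Final answer: 3


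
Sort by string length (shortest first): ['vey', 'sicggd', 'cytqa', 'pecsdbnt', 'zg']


Compute lengths:
  'vey' has length 3
  'sicggd' has length 6
  'cytqa' has length 5
  'pecsdbnt' has length 8
  'zg' has length 2
Lengths in increasing order: 2 < 3 < 5 < 6 < 8
Listing the words in that order gives the answer.
Final answer: ['zg', 'vey', 'cytqa', 'sicggd', 'pecsdbnt']


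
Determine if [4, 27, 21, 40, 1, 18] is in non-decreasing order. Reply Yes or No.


Check consecutive pairs:
  4 <= 27? True
  27 <= 21? False
  21 <= 40? True
  40 <= 1? False
  1 <= 18? True
2 consecutive pair(s) are out of order, so the list is not sorted.
Final answer: No


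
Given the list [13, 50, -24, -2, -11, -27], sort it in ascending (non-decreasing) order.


Original list: [13, 50, -24, -2, -11, -27]
Repeatedly take the smallest remaining element:
  Remaining [13, 50, -24, -2, -11, -27] -> smallest is -27
  Remaining [13, 50, -24, -2, -11] -> smallest is -24
  Remaining [13, 50, -2, -11] -> smallest is -11
  Remaining [13, 50, -2] -> smallest is -2
  Remaining [13, 50] -> smallest is 13
  Remaining [50] -> smallest is 50
Collecting the picks in order gives the sorted list.
Final answer: [-27, -24, -11, -2, 13, 50]


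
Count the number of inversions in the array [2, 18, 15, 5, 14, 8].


For each element, count the later elements that are smaller than it:
  2 (index 0): smaller elements after it = [] -> 0
  18 (index 1): smaller elements after it = [15, 5, 14, 8] -> 4
  15 (index 2): smaller elements after it = [5, 14, 8] -> 3
  5 (index 3): smaller elements after it = [] -> 0
  14 (index 4): smaller elements after it = [8] -> 1
Total inversions = 0 + 4 + 3 + 0 + 1 = 8
Final answer: 8


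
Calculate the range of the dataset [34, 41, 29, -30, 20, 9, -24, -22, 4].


Maximum value: 41
Minimum value: -30
Range = 41 - (-30) = 71
Final answer: 71


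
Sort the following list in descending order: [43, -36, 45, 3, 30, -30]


Original list: [43, -36, 45, 3, 30, -30]
Repeatedly take the largest remaining element:
  Remaining [43, -36, 45, 3, 30, -30] -> largest is 45
  Remaining [43, -36, 3, 30, -30] -> largest is 43
  Remaining [-36, 3, 30, -30] -> largest is 30
  Remaining [-36, 3, -30] -> largest is 3
  Remaining [-36, -30] -> largest is -30
  Remaining [-36] -> largest is -36
Collecting the picks in order gives the descending list.
Final answer: [45, 43, 30, 3, -30, -36]


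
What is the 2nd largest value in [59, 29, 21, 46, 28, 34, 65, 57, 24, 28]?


Sort descending: [65, 59, 57, 46, 34, 29, 28, 28, 24, 21]
The 2nd element (1-indexed) is at index 1.
Value = 59
Final answer: 59


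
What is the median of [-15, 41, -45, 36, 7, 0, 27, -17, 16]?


First, sort the list: [-45, -17, -15, 0, 7, 16, 27, 36, 41]
The list has 9 elements (odd count).
The middle index is 4 (0-based), and the element there is 7.
Final answer: 7


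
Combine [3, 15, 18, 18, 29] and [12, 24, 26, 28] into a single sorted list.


List A: [3, 15, 18, 18, 29]
List B: [12, 24, 26, 28]
Repeatedly compare the front elements and take the smaller:
  3 vs 12 -> take 3
  15 vs 12 -> take 12
  15 vs 24 -> take 15
  18 vs 24 -> take 18
  18 vs 24 -> take 18
  29 vs 24 -> take 24
  29 vs 26 -> take 26
  29 vs 28 -> take 28
  B is exhausted; append the rest of A: [29]
Final answer: [3, 12, 15, 18, 18, 24, 26, 28, 29]


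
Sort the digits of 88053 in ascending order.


The number 88053 has digits: 8, 8, 0, 5, 3
Sorted: 0, 3, 5, 8, 8
Joining the sorted digits gives the result.
Final answer: 03588


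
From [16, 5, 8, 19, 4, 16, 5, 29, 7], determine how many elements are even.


Check each element:
  16 is even
  5 is odd
  8 is even
  19 is odd
  4 is even
  16 is even
  5 is odd
  29 is odd
  7 is odd
Evens: [16, 8, 4, 16]
Count of evens = 4
Final answer: 4


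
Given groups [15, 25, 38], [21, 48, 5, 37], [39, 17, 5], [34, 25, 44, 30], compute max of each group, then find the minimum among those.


Find max of each group:
  Group 1: [15, 25, 38] -> max = 38
  Group 2: [21, 48, 5, 37] -> max = 48
  Group 3: [39, 17, 5] -> max = 39
  Group 4: [34, 25, 44, 30] -> max = 44
Maxes: [38, 48, 39, 44]
Minimum of maxes = 38
Final answer: 38


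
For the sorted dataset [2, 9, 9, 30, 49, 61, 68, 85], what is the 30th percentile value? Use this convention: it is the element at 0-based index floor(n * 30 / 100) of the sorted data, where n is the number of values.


The dataset has n = 8 elements.
Index = floor(8 * 30 / 100) = floor(240 / 100) = floor(2.4) = 2
Counting from index 0 in the sorted data, the element at index 2 is 9.
Final answer: 9


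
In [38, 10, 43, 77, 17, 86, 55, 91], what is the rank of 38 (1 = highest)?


Sort descending: [91, 86, 77, 55, 43, 38, 17, 10]
Find 38 in the sorted list.
38 is at position 6.
Final answer: 6


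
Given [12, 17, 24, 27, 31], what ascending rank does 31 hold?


Sort ascending: [12, 17, 24, 27, 31]
Find 31 in the sorted list.
31 is at position 5 (1-indexed).
Final answer: 5


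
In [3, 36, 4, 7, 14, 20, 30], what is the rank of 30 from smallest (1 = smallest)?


Sort ascending: [3, 4, 7, 14, 20, 30, 36]
Find 30 in the sorted list.
30 is at position 6 (1-indexed).
Final answer: 6


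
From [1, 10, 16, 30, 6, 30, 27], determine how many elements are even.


Check each element:
  1 is odd
  10 is even
  16 is even
  30 is even
  6 is even
  30 is even
  27 is odd
Evens: [10, 16, 30, 6, 30]
Count of evens = 5
Final answer: 5


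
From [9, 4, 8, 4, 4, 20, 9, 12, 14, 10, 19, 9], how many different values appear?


List all unique values:
Distinct values: [4, 8, 9, 10, 12, 14, 19, 20]
Count = 8
Final answer: 8


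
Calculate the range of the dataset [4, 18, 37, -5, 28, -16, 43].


Maximum value: 43
Minimum value: -16
Range = 43 - (-16) = 59
Final answer: 59


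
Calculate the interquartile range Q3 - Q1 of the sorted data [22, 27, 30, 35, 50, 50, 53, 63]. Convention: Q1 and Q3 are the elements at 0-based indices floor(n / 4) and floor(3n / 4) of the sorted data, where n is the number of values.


The data has n = 8 elements.
Q1 index = floor(8 / 4) = floor(2) = 2; Q3 index = floor(3 * 8 / 4) = floor(6) = 6
Q1 = element at index 2 = 30
Q3 = element at index 6 = 53
IQR = 53 - 30 = 23
Final answer: 23


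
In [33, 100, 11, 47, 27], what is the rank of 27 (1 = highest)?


Sort descending: [100, 47, 33, 27, 11]
Find 27 in the sorted list.
27 is at position 4.
Final answer: 4


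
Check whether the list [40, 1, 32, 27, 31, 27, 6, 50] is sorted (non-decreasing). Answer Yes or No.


Check consecutive pairs:
  40 <= 1? False
  1 <= 32? True
  32 <= 27? False
  27 <= 31? True
  31 <= 27? False
  27 <= 6? False
  6 <= 50? True
4 consecutive pair(s) are out of order, so the list is not sorted.
Final answer: No


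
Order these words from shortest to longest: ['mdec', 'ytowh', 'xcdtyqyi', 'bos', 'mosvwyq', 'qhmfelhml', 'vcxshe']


Compute lengths:
  'mdec' has length 4
  'ytowh' has length 5
  'xcdtyqyi' has length 8
  'bos' has length 3
  'mosvwyq' has length 7
  'qhmfelhml' has length 9
  'vcxshe' has length 6
Lengths in increasing order: 3 < 4 < 5 < 6 < 7 < 8 < 9
Listing the words in that order gives the answer.
Final answer: ['bos', 'mdec', 'ytowh', 'vcxshe', 'mosvwyq', 'xcdtyqyi', 'qhmfelhml']


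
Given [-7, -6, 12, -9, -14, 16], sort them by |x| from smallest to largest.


Compute absolute values:
  |-7| = 7
  |-6| = 6
  |12| = 12
  |-9| = 9
  |-14| = 14
  |16| = 16
Absolute values in increasing order: 6 < 7 < 9 < 12 < 14 < 16
Listing the original numbers in that order gives the answer.
Final answer: [-6, -7, -9, 12, -14, 16]


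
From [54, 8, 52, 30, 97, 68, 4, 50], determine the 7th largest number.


Sort descending: [97, 68, 54, 52, 50, 30, 8, 4]
The 7th element (1-indexed) is at index 6.
Value = 8
Final answer: 8


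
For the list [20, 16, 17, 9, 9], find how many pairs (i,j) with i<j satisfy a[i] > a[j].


For each element, count the later elements that are smaller than it:
  20 (index 0): smaller elements after it = [16, 17, 9, 9] -> 4
  16 (index 1): smaller elements after it = [9, 9] -> 2
  17 (index 2): smaller elements after it = [9, 9] -> 2
  9 (index 3): smaller elements after it = [] -> 0
Total inversions = 4 + 2 + 2 + 0 = 8
Final answer: 8


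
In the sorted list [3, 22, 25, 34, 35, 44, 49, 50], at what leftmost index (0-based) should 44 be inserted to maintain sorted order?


List is sorted: [3, 22, 25, 34, 35, 44, 49, 50]
We need the leftmost position where 44 can be inserted, i.e. the first index whose element is >= 44 (or the end of the list if none is).
Binary search with low=0, high=8 (0-based indices):
  low=0, high=8, mid=4: a[4]=35 < 44, so low = 5
  low=5, high=8, mid=6: a[6]=49 >= 44, so high = 6
  low=5, high=6, mid=5: a[5]=44 >= 44, so high = 5
Now low = high = 5, so the insertion index is 5.
Final answer: 5


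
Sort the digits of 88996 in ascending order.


The number 88996 has digits: 8, 8, 9, 9, 6
Sorted: 6, 8, 8, 9, 9
Joining the sorted digits gives the result.
Final answer: 68899


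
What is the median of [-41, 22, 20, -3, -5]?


First, sort the list: [-41, -5, -3, 20, 22]
The list has 5 elements (odd count).
The middle index is 2 (0-based), and the element there is -3.
Final answer: -3


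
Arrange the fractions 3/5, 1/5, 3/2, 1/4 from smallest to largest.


Convert to decimal for comparison:
  3/5 = 0.6
  1/5 = 0.2
  3/2 = 1.5
  1/4 = 0.25
Decimals in increasing order: 0.2 < 0.25 < 0.6 < 1.5
Writing each back as its fraction gives the sorted order.
Final answer: 1/5, 1/4, 3/5, 3/2


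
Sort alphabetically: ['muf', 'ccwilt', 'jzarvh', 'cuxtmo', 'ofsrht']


Compare strings character by character (the first differing letter decides):
  'ccwilt' < 'cuxtmo' since 'c' < 'u' at position 2
  'cuxtmo' < 'jzarvh' since 'c' < 'j' at position 1
  'jzarvh' < 'muf' since 'j' < 'm' at position 1
  'muf' < 'ofsrht' since 'm' < 'o' at position 1
Chaining these comparisons gives the alphabetical order.
Final answer: ['ccwilt', 'cuxtmo', 'jzarvh', 'muf', 'ofsrht']


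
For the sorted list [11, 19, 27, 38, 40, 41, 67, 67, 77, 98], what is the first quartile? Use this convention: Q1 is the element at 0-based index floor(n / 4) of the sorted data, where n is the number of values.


The list has n = 10 elements.
Q1 index = floor(10 / 4) = floor(2.5) = 2
Counting from index 0 in the sorted data, the element at index 2 is 27.
Final answer: 27


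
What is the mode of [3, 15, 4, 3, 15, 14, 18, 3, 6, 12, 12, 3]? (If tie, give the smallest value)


Count the frequency of each value:
  3 appears 4 time(s)
  4 appears 1 time(s)
  6 appears 1 time(s)
  12 appears 2 time(s)
  14 appears 1 time(s)
  15 appears 2 time(s)
  18 appears 1 time(s)
Maximum frequency is 4.
Only 3 reaches that frequency, so it is the mode.
Final answer: 3


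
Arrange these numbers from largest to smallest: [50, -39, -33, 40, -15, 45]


Original list: [50, -39, -33, 40, -15, 45]
Repeatedly take the largest remaining element:
  Remaining [50, -39, -33, 40, -15, 45] -> largest is 50
  Remaining [-39, -33, 40, -15, 45] -> largest is 45
  Remaining [-39, -33, 40, -15] -> largest is 40
  Remaining [-39, -33, -15] -> largest is -15
  Remaining [-39, -33] -> largest is -33
  Remaining [-39] -> largest is -39
Collecting the picks in order gives the descending list.
Final answer: [50, 45, 40, -15, -33, -39]


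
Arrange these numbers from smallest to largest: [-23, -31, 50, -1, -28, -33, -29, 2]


Original list: [-23, -31, 50, -1, -28, -33, -29, 2]
Repeatedly take the smallest remaining element:
  Remaining [-23, -31, 50, -1, -28, -33, -29, 2] -> smallest is -33
  Remaining [-23, -31, 50, -1, -28, -29, 2] -> smallest is -31
  Remaining [-23, 50, -1, -28, -29, 2] -> smallest is -29
  Remaining [-23, 50, -1, -28, 2] -> smallest is -28
  Remaining [-23, 50, -1, 2] -> smallest is -23
  Remaining [50, -1, 2] -> smallest is -1
  Remaining [50, 2] -> smallest is 2
  Remaining [50] -> smallest is 50
Collecting the picks in order gives the sorted list.
Final answer: [-33, -31, -29, -28, -23, -1, 2, 50]


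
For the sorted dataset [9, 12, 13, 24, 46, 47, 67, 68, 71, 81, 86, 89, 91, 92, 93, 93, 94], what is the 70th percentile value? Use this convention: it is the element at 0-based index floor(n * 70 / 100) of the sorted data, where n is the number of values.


The dataset has n = 17 elements.
Index = floor(17 * 70 / 100) = floor(1190 / 100) = floor(11.9) = 11
Counting from index 0 in the sorted data, the element at index 11 is 89.
Final answer: 89


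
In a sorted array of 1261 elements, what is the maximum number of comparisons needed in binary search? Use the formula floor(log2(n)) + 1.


Binary search halves the search space each step.
Maximum comparisons = floor(log2(1261)) + 1
log2(1261) = 10.3004
floor(log2(1261)) = 10, so 10 + 1 = 11
Final answer: 11


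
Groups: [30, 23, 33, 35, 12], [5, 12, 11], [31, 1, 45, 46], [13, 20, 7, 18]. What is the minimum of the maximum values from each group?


Find max of each group:
  Group 1: [30, 23, 33, 35, 12] -> max = 35
  Group 2: [5, 12, 11] -> max = 12
  Group 3: [31, 1, 45, 46] -> max = 46
  Group 4: [13, 20, 7, 18] -> max = 20
Maxes: [35, 12, 46, 20]
Minimum of maxes = 12
Final answer: 12


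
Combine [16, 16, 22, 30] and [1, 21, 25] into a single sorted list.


List A: [16, 16, 22, 30]
List B: [1, 21, 25]
Repeatedly compare the front elements and take the smaller:
  16 vs 1 -> take 1
  16 vs 21 -> take 16
  16 vs 21 -> take 16
  22 vs 21 -> take 21
  22 vs 25 -> take 22
  30 vs 25 -> take 25
  B is exhausted; append the rest of A: [30]
Final answer: [1, 16, 16, 21, 22, 25, 30]


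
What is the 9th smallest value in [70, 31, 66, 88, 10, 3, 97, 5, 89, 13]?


Sort ascending: [3, 5, 10, 13, 31, 66, 70, 88, 89, 97]
The 9th element (1-indexed) is at index 8.
Value = 89
Final answer: 89


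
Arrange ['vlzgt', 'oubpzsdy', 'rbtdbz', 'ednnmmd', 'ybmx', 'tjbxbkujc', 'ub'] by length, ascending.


Compute lengths:
  'vlzgt' has length 5
  'oubpzsdy' has length 8
  'rbtdbz' has length 6
  'ednnmmd' has length 7
  'ybmx' has length 4
  'tjbxbkujc' has length 9
  'ub' has length 2
Lengths in increasing order: 2 < 4 < 5 < 6 < 7 < 8 < 9
Listing the words in that order gives the answer.
Final answer: ['ub', 'ybmx', 'vlzgt', 'rbtdbz', 'ednnmmd', 'oubpzsdy', 'tjbxbkujc']


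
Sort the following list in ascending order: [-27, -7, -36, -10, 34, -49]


Original list: [-27, -7, -36, -10, 34, -49]
Repeatedly take the smallest remaining element:
  Remaining [-27, -7, -36, -10, 34, -49] -> smallest is -49
  Remaining [-27, -7, -36, -10, 34] -> smallest is -36
  Remaining [-27, -7, -10, 34] -> smallest is -27
  Remaining [-7, -10, 34] -> smallest is -10
  Remaining [-7, 34] -> smallest is -7
  Remaining [34] -> smallest is 34
Collecting the picks in order gives the sorted list.
Final answer: [-49, -36, -27, -10, -7, 34]


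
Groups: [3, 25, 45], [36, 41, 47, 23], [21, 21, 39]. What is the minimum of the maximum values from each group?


Find max of each group:
  Group 1: [3, 25, 45] -> max = 45
  Group 2: [36, 41, 47, 23] -> max = 47
  Group 3: [21, 21, 39] -> max = 39
Maxes: [45, 47, 39]
Minimum of maxes = 39
Final answer: 39


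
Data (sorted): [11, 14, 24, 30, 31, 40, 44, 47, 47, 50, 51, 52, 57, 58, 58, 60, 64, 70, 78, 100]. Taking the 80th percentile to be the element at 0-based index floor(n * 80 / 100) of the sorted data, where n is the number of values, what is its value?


The dataset has n = 20 elements.
Index = floor(20 * 80 / 100) = floor(1600 / 100) = floor(16) = 16
Counting from index 0 in the sorted data, the element at index 16 is 64.
Final answer: 64


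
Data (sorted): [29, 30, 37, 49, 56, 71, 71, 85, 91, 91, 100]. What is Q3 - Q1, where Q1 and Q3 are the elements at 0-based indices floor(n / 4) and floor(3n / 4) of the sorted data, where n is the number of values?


The data has n = 11 elements.
Q1 index = floor(11 / 4) = floor(2.75) = 2; Q3 index = floor(3 * 11 / 4) = floor(8.25) = 8
Q1 = element at index 2 = 37
Q3 = element at index 8 = 91
IQR = 91 - 37 = 54
Final answer: 54


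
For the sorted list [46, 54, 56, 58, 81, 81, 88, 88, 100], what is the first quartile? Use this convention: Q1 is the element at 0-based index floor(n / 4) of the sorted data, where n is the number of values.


The list has n = 9 elements.
Q1 index = floor(9 / 4) = floor(2.25) = 2
Counting from index 0 in the sorted data, the element at index 2 is 56.
Final answer: 56


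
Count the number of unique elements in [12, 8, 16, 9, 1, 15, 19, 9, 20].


List all unique values:
Distinct values: [1, 8, 9, 12, 15, 16, 19, 20]
Count = 8
Final answer: 8


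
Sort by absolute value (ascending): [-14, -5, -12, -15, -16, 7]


Compute absolute values:
  |-14| = 14
  |-5| = 5
  |-12| = 12
  |-15| = 15
  |-16| = 16
  |7| = 7
Absolute values in increasing order: 5 < 7 < 12 < 14 < 15 < 16
Listing the original numbers in that order gives the answer.
Final answer: [-5, 7, -12, -14, -15, -16]


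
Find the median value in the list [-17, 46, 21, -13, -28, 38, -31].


First, sort the list: [-31, -28, -17, -13, 21, 38, 46]
The list has 7 elements (odd count).
The middle index is 3 (0-based), and the element there is -13.
Final answer: -13


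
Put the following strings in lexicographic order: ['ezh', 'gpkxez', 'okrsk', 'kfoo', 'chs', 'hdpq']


Compare strings character by character (the first differing letter decides):
  'chs' < 'ezh' since 'c' < 'e' at position 1
  'ezh' < 'gpkxez' since 'e' < 'g' at position 1
  'gpkxez' < 'hdpq' since 'g' < 'h' at position 1
  'hdpq' < 'kfoo' since 'h' < 'k' at position 1
  'kfoo' < 'okrsk' since 'k' < 'o' at position 1
Chaining these comparisons gives the alphabetical order.
Final answer: ['chs', 'ezh', 'gpkxez', 'hdpq', 'kfoo', 'okrsk']


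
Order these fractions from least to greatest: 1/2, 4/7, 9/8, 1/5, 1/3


Convert to decimal for comparison:
  1/2 = 0.5
  4/7 = 0.5714
  9/8 = 1.125
  1/5 = 0.2
  1/3 = 0.3333
Decimals in increasing order: 0.2 < 0.3333 < 0.5 < 0.5714 < 1.125
Writing each back as its fraction gives the sorted order.
Final answer: 1/5, 1/3, 1/2, 4/7, 9/8


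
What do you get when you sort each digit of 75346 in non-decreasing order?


The number 75346 has digits: 7, 5, 3, 4, 6
Sorted: 3, 4, 5, 6, 7
Joining the sorted digits gives the result.
Final answer: 34567


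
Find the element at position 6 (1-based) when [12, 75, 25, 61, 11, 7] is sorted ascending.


Sort ascending: [7, 11, 12, 25, 61, 75]
The 6th element (1-indexed) is at index 5.
Value = 75
Final answer: 75


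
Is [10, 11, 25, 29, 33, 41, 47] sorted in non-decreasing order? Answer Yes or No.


Check consecutive pairs:
  10 <= 11? True
  11 <= 25? True
  25 <= 29? True
  29 <= 33? True
  33 <= 41? True
  41 <= 47? True
Every consecutive pair is in order, so the list is non-decreasing.
Final answer: Yes


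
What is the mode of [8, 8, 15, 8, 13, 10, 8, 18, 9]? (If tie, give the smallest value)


Count the frequency of each value:
  8 appears 4 time(s)
  9 appears 1 time(s)
  10 appears 1 time(s)
  13 appears 1 time(s)
  15 appears 1 time(s)
  18 appears 1 time(s)
Maximum frequency is 4.
Only 8 reaches that frequency, so it is the mode.
Final answer: 8


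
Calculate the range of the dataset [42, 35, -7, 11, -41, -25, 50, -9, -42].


Maximum value: 50
Minimum value: -42
Range = 50 - (-42) = 92
Final answer: 92


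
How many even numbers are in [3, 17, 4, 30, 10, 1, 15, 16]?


Check each element:
  3 is odd
  17 is odd
  4 is even
  30 is even
  10 is even
  1 is odd
  15 is odd
  16 is even
Evens: [4, 30, 10, 16]
Count of evens = 4
Final answer: 4


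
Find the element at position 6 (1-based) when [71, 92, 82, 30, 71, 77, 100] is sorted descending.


Sort descending: [100, 92, 82, 77, 71, 71, 30]
The 6th element (1-indexed) is at index 5.
Value = 71
Final answer: 71


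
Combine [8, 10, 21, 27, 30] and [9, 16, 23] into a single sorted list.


List A: [8, 10, 21, 27, 30]
List B: [9, 16, 23]
Repeatedly compare the front elements and take the smaller:
  8 vs 9 -> take 8
  10 vs 9 -> take 9
  10 vs 16 -> take 10
  21 vs 16 -> take 16
  21 vs 23 -> take 21
  27 vs 23 -> take 23
  B is exhausted; append the rest of A: [27, 30]
Final answer: [8, 9, 10, 16, 21, 23, 27, 30]


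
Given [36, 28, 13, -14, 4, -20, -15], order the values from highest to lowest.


Original list: [36, 28, 13, -14, 4, -20, -15]
Repeatedly take the largest remaining element:
  Remaining [36, 28, 13, -14, 4, -20, -15] -> largest is 36
  Remaining [28, 13, -14, 4, -20, -15] -> largest is 28
  Remaining [13, -14, 4, -20, -15] -> largest is 13
  Remaining [-14, 4, -20, -15] -> largest is 4
  Remaining [-14, -20, -15] -> largest is -14
  Remaining [-20, -15] -> largest is -15
  Remaining [-20] -> largest is -20
Collecting the picks in order gives the descending list.
Final answer: [36, 28, 13, 4, -14, -15, -20]


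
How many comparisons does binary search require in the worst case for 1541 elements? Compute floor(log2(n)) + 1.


Binary search halves the search space each step.
Maximum comparisons = floor(log2(1541)) + 1
log2(1541) = 10.5897
floor(log2(1541)) = 10, so 10 + 1 = 11
Final answer: 11


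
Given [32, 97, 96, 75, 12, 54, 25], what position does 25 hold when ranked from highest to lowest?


Sort descending: [97, 96, 75, 54, 32, 25, 12]
Find 25 in the sorted list.
25 is at position 6.
Final answer: 6


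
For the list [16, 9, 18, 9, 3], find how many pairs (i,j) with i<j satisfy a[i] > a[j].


For each element, count the later elements that are smaller than it:
  16 (index 0): smaller elements after it = [9, 9, 3] -> 3
  9 (index 1): smaller elements after it = [3] -> 1
  18 (index 2): smaller elements after it = [9, 3] -> 2
  9 (index 3): smaller elements after it = [3] -> 1
Total inversions = 3 + 1 + 2 + 1 = 7
Final answer: 7


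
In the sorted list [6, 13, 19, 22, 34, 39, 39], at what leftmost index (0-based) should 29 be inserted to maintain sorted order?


List is sorted: [6, 13, 19, 22, 34, 39, 39]
We need the leftmost position where 29 can be inserted, i.e. the first index whose element is >= 29 (or the end of the list if none is).
Binary search with low=0, high=7 (0-based indices):
  low=0, high=7, mid=3: a[3]=22 < 29, so low = 4
  low=4, high=7, mid=5: a[5]=39 >= 29, so high = 5
  low=4, high=5, mid=4: a[4]=34 >= 29, so high = 4
Now low = high = 4, so the insertion index is 4.
Final answer: 4


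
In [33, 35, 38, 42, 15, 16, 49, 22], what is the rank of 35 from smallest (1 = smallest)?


Sort ascending: [15, 16, 22, 33, 35, 38, 42, 49]
Find 35 in the sorted list.
35 is at position 5 (1-indexed).
Final answer: 5


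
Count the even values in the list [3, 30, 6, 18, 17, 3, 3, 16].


Check each element:
  3 is odd
  30 is even
  6 is even
  18 is even
  17 is odd
  3 is odd
  3 is odd
  16 is even
Evens: [30, 6, 18, 16]
Count of evens = 4
Final answer: 4


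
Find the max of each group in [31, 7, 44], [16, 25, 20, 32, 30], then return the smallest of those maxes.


Find max of each group:
  Group 1: [31, 7, 44] -> max = 44
  Group 2: [16, 25, 20, 32, 30] -> max = 32
Maxes: [44, 32]
Minimum of maxes = 32
Final answer: 32


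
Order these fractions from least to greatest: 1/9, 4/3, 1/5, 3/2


Convert to decimal for comparison:
  1/9 = 0.1111
  4/3 = 1.3333
  1/5 = 0.2
  3/2 = 1.5
Decimals in increasing order: 0.1111 < 0.2 < 1.3333 < 1.5
Writing each back as its fraction gives the sorted order.
Final answer: 1/9, 1/5, 4/3, 3/2


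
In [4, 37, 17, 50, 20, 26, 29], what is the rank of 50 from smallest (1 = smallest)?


Sort ascending: [4, 17, 20, 26, 29, 37, 50]
Find 50 in the sorted list.
50 is at position 7 (1-indexed).
Final answer: 7


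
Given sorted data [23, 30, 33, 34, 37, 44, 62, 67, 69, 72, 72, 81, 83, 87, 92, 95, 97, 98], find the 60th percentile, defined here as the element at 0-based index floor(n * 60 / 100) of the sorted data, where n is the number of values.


The dataset has n = 18 elements.
Index = floor(18 * 60 / 100) = floor(1080 / 100) = floor(10.8) = 10
Counting from index 0 in the sorted data, the element at index 10 is 72.
Final answer: 72


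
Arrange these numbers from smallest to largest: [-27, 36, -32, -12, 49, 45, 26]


Original list: [-27, 36, -32, -12, 49, 45, 26]
Repeatedly take the smallest remaining element:
  Remaining [-27, 36, -32, -12, 49, 45, 26] -> smallest is -32
  Remaining [-27, 36, -12, 49, 45, 26] -> smallest is -27
  Remaining [36, -12, 49, 45, 26] -> smallest is -12
  Remaining [36, 49, 45, 26] -> smallest is 26
  Remaining [36, 49, 45] -> smallest is 36
  Remaining [49, 45] -> smallest is 45
  Remaining [49] -> smallest is 49
Collecting the picks in order gives the sorted list.
Final answer: [-32, -27, -12, 26, 36, 45, 49]
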